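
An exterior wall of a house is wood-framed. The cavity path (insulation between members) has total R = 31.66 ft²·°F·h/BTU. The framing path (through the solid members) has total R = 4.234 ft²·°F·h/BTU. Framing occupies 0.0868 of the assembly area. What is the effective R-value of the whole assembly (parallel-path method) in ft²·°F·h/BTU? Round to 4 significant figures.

20.27 ft²·°F·h/BTU

U_eff = 0.9132/31.66 + 0.0868/4.234 = 0.028844 + 0.020501 = 0.049345
R_eff = 1/U_eff = 20.266 ft²·°F·h/BTU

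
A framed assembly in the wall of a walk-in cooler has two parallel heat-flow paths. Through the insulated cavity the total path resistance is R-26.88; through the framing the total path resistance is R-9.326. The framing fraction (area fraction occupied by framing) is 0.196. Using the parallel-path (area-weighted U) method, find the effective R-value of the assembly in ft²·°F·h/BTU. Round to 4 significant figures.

19.64 ft²·°F·h/BTU

U_eff = 0.804/26.88 + 0.196/9.326 = 0.029911 + 0.021017 = 0.050927
R_eff = 1/U_eff = 19.636 ft²·°F·h/BTU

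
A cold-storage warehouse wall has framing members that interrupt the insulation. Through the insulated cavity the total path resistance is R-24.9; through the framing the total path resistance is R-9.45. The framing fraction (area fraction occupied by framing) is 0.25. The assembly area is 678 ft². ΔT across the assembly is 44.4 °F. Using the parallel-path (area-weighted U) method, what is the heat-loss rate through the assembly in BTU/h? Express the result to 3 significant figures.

U_eff = 0.75/24.9 + 0.25/9.45 = 0.03012 + 0.02646 = 0.05658
R_eff = 1/U_eff = 17.68 ft²·°F·h/BTU
Q = 678 × 44.4 / 17.68 = 1703 BTU/h

1700 BTU/h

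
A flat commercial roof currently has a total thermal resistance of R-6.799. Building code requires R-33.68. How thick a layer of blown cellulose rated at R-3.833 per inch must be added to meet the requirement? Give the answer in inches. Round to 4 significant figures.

7.013 in

ΔR = 33.68 − 6.799 = 26.881 ft²·°F·h/BTU
L = ΔR / (R/in) = 26.881/3.833 = 7.013 in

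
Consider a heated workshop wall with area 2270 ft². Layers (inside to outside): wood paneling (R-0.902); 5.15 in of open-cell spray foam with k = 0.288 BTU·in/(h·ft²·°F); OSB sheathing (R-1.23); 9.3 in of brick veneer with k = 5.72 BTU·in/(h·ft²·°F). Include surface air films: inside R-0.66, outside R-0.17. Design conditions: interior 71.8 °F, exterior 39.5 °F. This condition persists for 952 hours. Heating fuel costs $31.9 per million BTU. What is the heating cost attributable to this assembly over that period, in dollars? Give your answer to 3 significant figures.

99.1 dollars

5.15/0.288 = 17.88
9.3/5.72 = 1.626
R_total = 0.66 + 0.902 + 17.88 + 1.23 + 1.626 + 0.17 = 22.47 ft²·°F·h/BTU
Q = 2270 × (71.8 − 39.5) / 22.47 = 3263 BTU/h
E = 3263 × 952 = 3106000 BTU
Cost = 3106000/10⁶ × 31.9 = $99.1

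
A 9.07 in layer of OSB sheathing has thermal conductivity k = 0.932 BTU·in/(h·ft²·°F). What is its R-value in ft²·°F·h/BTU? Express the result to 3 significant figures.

R = L/k = 9.07/0.932 = 9.732 ft²·°F·h/BTU

9.73 ft²·°F·h/BTU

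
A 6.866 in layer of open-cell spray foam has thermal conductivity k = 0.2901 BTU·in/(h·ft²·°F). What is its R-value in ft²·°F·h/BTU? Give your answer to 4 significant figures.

R = L/k = 6.866/0.2901 = 23.668 ft²·°F·h/BTU

23.67 ft²·°F·h/BTU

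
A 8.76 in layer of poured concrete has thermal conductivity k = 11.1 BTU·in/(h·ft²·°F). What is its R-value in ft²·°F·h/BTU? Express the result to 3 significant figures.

0.789 ft²·°F·h/BTU

R = L/k = 8.76/11.1 = 0.7892 ft²·°F·h/BTU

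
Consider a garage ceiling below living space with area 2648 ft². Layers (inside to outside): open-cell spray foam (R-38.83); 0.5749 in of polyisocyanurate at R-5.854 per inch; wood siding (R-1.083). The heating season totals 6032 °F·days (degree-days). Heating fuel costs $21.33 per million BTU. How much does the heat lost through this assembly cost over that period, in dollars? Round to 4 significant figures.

0.5749 × 5.854 = 3.3655
R_total = 38.83 + 3.3655 + 1.083 = 43.278 ft²·°F·h/BTU
E = A × HDD × 24 / R = 2648 × 6032 × 24 / 43.278 = 8857700 BTU
Cost = 8857700/10⁶ × 21.33 = $188.93

188.9 dollars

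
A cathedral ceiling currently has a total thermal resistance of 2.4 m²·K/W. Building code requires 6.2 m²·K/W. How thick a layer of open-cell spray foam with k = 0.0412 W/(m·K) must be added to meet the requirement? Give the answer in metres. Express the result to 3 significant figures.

0.157 m

ΔR = 6.2 − 2.4 = 3.8 m²·K/W
L = ΔR × k = 3.8 × 0.0412 = 0.1566 m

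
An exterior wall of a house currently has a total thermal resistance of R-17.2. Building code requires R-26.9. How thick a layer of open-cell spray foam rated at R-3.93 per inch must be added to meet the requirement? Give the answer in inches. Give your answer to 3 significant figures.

ΔR = 26.9 − 17.2 = 9.7 ft²·°F·h/BTU
L = ΔR / (R/in) = 9.7/3.93 = 2.468 in

2.47 in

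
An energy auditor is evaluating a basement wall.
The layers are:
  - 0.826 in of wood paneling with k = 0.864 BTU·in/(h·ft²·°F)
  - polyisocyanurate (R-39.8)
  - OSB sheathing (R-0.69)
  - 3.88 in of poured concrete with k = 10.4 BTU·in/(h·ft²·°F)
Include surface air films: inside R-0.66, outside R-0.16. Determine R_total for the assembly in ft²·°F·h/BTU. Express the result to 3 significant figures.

42.6 ft²·°F·h/BTU

0.826/0.864 = 0.956
3.88/10.4 = 0.3731
R_total = 0.66 + 0.956 + 39.8 + 0.69 + 0.3731 + 0.16 = 42.64 ft²·°F·h/BTU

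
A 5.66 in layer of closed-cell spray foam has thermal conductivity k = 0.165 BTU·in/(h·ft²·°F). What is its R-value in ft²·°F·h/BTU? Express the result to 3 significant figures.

34.3 ft²·°F·h/BTU

R = L/k = 5.66/0.165 = 34.3 ft²·°F·h/BTU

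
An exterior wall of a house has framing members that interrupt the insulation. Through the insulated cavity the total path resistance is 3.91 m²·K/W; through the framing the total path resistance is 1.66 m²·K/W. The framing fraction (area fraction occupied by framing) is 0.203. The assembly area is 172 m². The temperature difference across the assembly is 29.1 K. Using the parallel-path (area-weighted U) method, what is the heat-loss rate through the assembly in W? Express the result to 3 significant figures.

U_eff = 0.797/3.91 + 0.203/1.66 = 0.2038 + 0.1223 = 0.3261
R_eff = 1/U_eff = 3.066 m²·K/W
Q = 172 × 29.1 / 3.066 = 1632 W

1630 W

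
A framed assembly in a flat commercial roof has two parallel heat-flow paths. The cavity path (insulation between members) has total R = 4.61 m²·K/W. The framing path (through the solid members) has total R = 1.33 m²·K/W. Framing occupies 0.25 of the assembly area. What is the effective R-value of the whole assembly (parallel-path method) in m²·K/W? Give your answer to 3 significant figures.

U_eff = 0.75/4.61 + 0.25/1.33 = 0.1627 + 0.188 = 0.3507
R_eff = 1/U_eff = 2.852 m²·K/W

2.85 m²·K/W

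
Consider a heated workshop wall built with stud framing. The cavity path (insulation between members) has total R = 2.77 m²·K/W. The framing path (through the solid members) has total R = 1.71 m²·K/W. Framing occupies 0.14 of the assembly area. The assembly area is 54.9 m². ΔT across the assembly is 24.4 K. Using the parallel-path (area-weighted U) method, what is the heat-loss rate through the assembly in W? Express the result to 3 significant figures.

U_eff = 0.86/2.77 + 0.14/1.71 = 0.3105 + 0.08187 = 0.3923
R_eff = 1/U_eff = 2.549 m²·K/W
Q = 54.9 × 24.4 / 2.549 = 525.6 W

526 W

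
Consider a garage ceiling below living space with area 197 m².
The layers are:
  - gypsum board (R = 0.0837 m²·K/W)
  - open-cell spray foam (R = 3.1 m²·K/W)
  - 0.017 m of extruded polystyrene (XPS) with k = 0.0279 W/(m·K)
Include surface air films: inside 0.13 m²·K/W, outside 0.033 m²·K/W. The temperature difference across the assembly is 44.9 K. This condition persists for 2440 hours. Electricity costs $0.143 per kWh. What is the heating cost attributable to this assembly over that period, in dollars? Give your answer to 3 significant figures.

780 dollars

0.017/0.0279 = 0.6093
R_total = 0.13 + 0.0837 + 3.1 + 0.6093 + 0.033 = 3.956 m²·K/W
Q = 197 × 44.9 / 3.956 = 2236 W
E = 2236 W × 2440 h / 1000 = 5456 kWh
Cost = 5456 × 0.143 = $780.2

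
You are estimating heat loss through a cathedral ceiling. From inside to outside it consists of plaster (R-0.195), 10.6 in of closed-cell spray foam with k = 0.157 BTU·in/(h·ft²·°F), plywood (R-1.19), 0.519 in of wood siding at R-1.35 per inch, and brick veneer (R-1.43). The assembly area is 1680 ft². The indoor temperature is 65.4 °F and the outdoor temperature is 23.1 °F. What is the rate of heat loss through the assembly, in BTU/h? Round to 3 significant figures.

10.6/0.157 = 67.52
0.519 × 1.35 = 0.7007
R_total = 0.195 + 67.52 + 1.19 + 0.7007 + 1.43 = 71.03 ft²·°F·h/BTU
Q = A·ΔT/R = 1680 × (65.4 − 23.1) / 71.03 = 1000 BTU/h

1000 BTU/h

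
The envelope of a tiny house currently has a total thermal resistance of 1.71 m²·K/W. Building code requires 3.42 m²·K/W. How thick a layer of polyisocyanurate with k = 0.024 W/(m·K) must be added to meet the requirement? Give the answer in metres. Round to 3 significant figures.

0.0410 m

ΔR = 3.42 − 1.71 = 1.71 m²·K/W
L = ΔR × k = 1.71 × 0.024 = 0.04104 m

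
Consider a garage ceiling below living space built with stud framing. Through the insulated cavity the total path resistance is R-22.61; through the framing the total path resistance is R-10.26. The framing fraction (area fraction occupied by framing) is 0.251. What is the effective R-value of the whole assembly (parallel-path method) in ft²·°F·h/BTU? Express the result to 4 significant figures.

17.36 ft²·°F·h/BTU

U_eff = 0.749/22.61 + 0.251/10.26 = 0.033127 + 0.024464 = 0.057591
R_eff = 1/U_eff = 17.364 ft²·°F·h/BTU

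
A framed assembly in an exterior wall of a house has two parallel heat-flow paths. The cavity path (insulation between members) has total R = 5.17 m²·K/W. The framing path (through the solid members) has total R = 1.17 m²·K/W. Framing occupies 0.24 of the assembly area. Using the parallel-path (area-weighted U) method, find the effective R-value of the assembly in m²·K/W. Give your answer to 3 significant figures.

U_eff = 0.76/5.17 + 0.24/1.17 = 0.147 + 0.2051 = 0.3521
R_eff = 1/U_eff = 2.84 m²·K/W

2.84 m²·K/W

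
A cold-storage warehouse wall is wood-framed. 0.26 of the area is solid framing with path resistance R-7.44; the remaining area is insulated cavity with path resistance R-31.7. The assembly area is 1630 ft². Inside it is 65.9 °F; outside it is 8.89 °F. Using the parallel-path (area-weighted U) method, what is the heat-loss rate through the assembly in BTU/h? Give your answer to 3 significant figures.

U_eff = 0.74/31.7 + 0.26/7.44 = 0.02334 + 0.03495 = 0.05829
R_eff = 1/U_eff = 17.16 ft²·°F·h/BTU
Q = 1630 × (65.9 − 8.89) / 17.16 = 5417 BTU/h

5420 BTU/h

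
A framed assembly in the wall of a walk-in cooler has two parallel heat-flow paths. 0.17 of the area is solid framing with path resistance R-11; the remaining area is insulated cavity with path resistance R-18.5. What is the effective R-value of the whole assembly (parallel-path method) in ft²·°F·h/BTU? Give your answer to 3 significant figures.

16.6 ft²·°F·h/BTU

U_eff = 0.83/18.5 + 0.17/11 = 0.04486 + 0.01545 = 0.06032
R_eff = 1/U_eff = 16.58 ft²·°F·h/BTU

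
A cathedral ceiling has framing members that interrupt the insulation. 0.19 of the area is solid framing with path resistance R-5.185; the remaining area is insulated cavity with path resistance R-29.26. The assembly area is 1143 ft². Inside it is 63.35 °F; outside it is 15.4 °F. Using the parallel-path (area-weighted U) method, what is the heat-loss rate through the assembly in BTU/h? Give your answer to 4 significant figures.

3526 BTU/h

U_eff = 0.81/29.26 + 0.19/5.185 = 0.027683 + 0.036644 = 0.064327
R_eff = 1/U_eff = 15.546 ft²·°F·h/BTU
Q = 1143 × (63.35 − 15.4) / 15.546 = 3525.6 BTU/h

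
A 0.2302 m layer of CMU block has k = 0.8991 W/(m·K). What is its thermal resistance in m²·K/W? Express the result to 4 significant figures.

0.2560 m²·K/W

R = L/k = 0.2302/0.8991 = 0.25603 m²·K/W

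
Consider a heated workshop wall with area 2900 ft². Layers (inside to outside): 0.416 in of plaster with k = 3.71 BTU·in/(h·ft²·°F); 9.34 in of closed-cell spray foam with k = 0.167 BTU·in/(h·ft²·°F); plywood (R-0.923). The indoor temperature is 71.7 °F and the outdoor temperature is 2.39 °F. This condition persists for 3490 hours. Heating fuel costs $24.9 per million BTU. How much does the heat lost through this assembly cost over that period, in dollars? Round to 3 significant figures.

307 dollars

0.416/3.71 = 0.1121
9.34/0.167 = 55.93
R_total = 0.1121 + 55.93 + 0.923 = 56.96 ft²·°F·h/BTU
Q = 2900 × (71.7 − 2.39) / 56.96 = 3529 BTU/h
E = 3529 × 3490 = 12310000 BTU
Cost = 12310000/10⁶ × 24.9 = $306.6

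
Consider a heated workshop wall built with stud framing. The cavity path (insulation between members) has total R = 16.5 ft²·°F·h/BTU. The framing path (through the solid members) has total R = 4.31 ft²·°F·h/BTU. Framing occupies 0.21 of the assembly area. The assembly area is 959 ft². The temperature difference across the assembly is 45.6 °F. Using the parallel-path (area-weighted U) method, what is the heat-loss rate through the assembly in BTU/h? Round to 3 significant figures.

4220 BTU/h

U_eff = 0.79/16.5 + 0.21/4.31 = 0.04788 + 0.04872 = 0.0966
R_eff = 1/U_eff = 10.35 ft²·°F·h/BTU
Q = 959 × 45.6 / 10.35 = 4224 BTU/h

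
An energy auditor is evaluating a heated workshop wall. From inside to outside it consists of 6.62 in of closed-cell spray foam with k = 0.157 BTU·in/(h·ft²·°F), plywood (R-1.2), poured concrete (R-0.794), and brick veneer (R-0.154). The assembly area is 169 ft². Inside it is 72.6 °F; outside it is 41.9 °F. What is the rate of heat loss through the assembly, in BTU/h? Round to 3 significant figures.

6.62/0.157 = 42.17
R_total = 42.17 + 1.2 + 0.794 + 0.154 = 44.31 ft²·°F·h/BTU
Q = A·ΔT/R = 169 × (72.6 − 41.9) / 44.31 = 117.1 BTU/h

117 BTU/h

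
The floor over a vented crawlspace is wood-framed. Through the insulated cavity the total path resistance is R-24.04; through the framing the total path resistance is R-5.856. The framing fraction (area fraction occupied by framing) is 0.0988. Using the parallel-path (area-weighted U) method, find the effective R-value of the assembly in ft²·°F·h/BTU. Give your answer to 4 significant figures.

U_eff = 0.9012/24.04 + 0.0988/5.856 = 0.037488 + 0.016872 = 0.054359
R_eff = 1/U_eff = 18.396 ft²·°F·h/BTU

18.40 ft²·°F·h/BTU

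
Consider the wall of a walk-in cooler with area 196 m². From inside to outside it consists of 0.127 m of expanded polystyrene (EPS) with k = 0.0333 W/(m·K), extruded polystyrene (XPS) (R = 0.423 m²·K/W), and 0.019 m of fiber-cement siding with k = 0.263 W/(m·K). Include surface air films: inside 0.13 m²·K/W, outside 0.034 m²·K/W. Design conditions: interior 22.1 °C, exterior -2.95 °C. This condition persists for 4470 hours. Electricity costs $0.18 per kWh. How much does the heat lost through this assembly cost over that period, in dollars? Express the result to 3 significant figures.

883 dollars

0.127/0.0333 = 3.814
0.019/0.263 = 0.07224
R_total = 0.13 + 3.814 + 0.423 + 0.07224 + 0.034 = 4.473 m²·K/W
Q = 196 × (22.1 − (-2.95)) / 4.473 = 1098 W
E = 1098 W × 4470 h / 1000 = 4906 kWh
Cost = 4906 × 0.18 = $883.2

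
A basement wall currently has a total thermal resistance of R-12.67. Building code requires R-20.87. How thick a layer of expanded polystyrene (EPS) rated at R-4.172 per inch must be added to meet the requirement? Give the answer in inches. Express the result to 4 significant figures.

1.965 in

ΔR = 20.87 − 12.67 = 8.2 ft²·°F·h/BTU
L = ΔR / (R/in) = 8.2/4.172 = 1.9655 in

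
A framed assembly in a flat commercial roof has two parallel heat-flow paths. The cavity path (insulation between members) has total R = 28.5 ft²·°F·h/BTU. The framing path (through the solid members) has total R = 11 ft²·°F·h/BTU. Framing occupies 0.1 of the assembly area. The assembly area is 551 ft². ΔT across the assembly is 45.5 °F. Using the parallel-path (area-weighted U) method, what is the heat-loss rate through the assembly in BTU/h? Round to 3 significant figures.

1020 BTU/h

U_eff = 0.9/28.5 + 0.1/11 = 0.03158 + 0.009091 = 0.04067
R_eff = 1/U_eff = 24.59 ft²·°F·h/BTU
Q = 551 × 45.5 / 24.59 = 1020 BTU/h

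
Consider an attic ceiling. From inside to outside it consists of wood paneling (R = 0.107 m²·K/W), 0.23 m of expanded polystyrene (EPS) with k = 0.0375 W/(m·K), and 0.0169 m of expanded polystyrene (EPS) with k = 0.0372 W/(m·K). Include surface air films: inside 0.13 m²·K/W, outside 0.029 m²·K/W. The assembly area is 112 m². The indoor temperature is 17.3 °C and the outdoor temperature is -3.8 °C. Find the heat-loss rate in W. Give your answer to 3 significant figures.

345 W

0.23/0.0375 = 6.133
0.0169/0.0372 = 0.4543
R_total = 0.13 + 0.107 + 6.133 + 0.4543 + 0.029 = 6.854 m²·K/W
Q = A·ΔT/R = 112 × (17.3 − (-3.8)) / 6.854 = 344.8 W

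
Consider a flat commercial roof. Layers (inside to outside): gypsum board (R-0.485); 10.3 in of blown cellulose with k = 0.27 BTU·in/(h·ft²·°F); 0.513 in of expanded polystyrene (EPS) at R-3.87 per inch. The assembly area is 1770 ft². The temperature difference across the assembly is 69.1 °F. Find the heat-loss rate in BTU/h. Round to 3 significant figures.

10.3/0.27 = 38.15
0.513 × 3.87 = 1.985
R_total = 0.485 + 38.15 + 1.985 = 40.62 ft²·°F·h/BTU
Q = A·ΔT/R = 1770 × 69.1 / 40.62 = 3011 BTU/h

3010 BTU/h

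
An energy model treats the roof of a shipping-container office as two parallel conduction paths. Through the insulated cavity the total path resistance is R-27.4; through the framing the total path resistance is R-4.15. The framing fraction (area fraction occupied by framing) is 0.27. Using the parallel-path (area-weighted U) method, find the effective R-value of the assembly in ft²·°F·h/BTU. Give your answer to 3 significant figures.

U_eff = 0.73/27.4 + 0.27/4.15 = 0.02664 + 0.06506 = 0.0917
R_eff = 1/U_eff = 10.9 ft²·°F·h/BTU

10.9 ft²·°F·h/BTU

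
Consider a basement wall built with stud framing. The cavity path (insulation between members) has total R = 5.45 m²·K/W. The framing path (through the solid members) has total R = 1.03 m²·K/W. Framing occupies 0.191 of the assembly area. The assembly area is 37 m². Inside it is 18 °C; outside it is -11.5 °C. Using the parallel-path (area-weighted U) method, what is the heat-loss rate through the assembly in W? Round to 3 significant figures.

U_eff = 0.809/5.45 + 0.191/1.03 = 0.1484 + 0.1854 = 0.3339
R_eff = 1/U_eff = 2.995 m²·K/W
Q = 37 × (18 − (-11.5)) / 2.995 = 364.4 W

364 W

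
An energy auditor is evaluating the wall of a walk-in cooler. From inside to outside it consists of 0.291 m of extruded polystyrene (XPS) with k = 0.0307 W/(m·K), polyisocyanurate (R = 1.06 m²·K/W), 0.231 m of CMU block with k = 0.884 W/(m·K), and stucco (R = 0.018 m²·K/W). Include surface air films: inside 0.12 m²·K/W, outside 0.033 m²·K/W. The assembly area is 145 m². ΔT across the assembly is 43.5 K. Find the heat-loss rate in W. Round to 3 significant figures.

575 W

0.291/0.0307 = 9.479
0.231/0.884 = 0.2613
R_total = 0.12 + 9.479 + 1.06 + 0.2613 + 0.018 + 0.033 = 10.97 m²·K/W
Q = A·ΔT/R = 145 × 43.5 / 10.97 = 574.9 W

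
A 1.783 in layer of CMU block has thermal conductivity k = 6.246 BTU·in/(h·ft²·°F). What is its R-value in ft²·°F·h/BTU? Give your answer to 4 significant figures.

R = L/k = 1.783/6.246 = 0.28546 ft²·°F·h/BTU

0.2855 ft²·°F·h/BTU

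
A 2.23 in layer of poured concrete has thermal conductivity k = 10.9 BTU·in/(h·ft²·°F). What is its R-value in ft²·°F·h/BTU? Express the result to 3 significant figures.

0.205 ft²·°F·h/BTU

R = L/k = 2.23/10.9 = 0.2046 ft²·°F·h/BTU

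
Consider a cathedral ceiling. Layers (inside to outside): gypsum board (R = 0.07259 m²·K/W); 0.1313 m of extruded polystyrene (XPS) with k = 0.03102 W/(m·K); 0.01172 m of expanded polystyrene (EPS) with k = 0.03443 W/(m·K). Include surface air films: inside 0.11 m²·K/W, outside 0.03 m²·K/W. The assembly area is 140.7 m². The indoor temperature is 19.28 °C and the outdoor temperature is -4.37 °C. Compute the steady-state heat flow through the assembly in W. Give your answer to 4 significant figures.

695.3 W

0.1313/0.03102 = 4.2328
0.01172/0.03443 = 0.3404
R_total = 0.11 + 0.07259 + 4.2328 + 0.3404 + 0.03 = 4.7857 m²·K/W
Q = A·ΔT/R = 140.7 × (19.28 − (-4.37)) / 4.7857 = 695.31 W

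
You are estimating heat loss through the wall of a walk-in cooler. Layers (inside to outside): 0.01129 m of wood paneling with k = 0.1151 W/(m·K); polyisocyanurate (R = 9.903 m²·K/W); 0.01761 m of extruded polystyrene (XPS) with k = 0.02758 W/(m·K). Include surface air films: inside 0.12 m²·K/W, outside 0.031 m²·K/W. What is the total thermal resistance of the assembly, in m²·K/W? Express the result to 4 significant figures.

10.79 m²·K/W

0.01129/0.1151 = 0.098089
0.01761/0.02758 = 0.63851
R_total = 0.12 + 0.098089 + 9.903 + 0.63851 + 0.031 = 10.791 m²·K/W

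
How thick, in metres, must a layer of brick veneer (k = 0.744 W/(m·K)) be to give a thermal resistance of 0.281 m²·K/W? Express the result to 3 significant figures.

0.209 m

L = R·k = 0.281 × 0.744 = 0.2091 m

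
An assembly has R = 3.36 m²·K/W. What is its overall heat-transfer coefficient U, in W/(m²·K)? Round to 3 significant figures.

0.298 W/(m²·K)

U = 1/R = 1/3.36 = 0.2976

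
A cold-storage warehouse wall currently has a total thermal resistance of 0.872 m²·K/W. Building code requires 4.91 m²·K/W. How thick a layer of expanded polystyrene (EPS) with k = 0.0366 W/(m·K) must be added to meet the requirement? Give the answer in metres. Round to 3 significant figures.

ΔR = 4.91 − 0.872 = 4.038 m²·K/W
L = ΔR × k = 4.038 × 0.0366 = 0.1478 m

0.148 m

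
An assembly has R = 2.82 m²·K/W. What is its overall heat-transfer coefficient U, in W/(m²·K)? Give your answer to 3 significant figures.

U = 1/R = 1/2.82 = 0.3546

0.355 W/(m²·K)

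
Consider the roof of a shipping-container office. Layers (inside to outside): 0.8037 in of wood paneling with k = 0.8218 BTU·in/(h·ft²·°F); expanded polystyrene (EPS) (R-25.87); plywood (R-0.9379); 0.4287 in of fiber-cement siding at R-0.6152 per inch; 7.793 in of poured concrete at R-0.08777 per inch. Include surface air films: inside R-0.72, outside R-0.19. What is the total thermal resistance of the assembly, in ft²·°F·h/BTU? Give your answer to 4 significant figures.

29.64 ft²·°F·h/BTU

0.8037/0.8218 = 0.97798
0.4287 × 0.6152 = 0.26374
7.793 × 0.08777 = 0.68399
R_total = 0.72 + 0.97798 + 25.87 + 0.9379 + 0.26374 + 0.68399 + 0.19 = 29.644 ft²·°F·h/BTU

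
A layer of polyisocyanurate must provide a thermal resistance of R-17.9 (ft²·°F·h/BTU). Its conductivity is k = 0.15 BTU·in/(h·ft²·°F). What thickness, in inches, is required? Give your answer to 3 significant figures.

L = R × k = 17.9 × 0.15 = 2.685 in

2.68 in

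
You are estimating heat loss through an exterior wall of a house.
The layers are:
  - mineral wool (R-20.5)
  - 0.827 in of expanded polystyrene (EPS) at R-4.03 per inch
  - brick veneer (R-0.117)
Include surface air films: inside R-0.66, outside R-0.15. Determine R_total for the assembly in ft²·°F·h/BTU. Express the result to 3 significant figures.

0.827 × 4.03 = 3.333
R_total = 0.66 + 20.5 + 3.333 + 0.117 + 0.15 = 24.76 ft²·°F·h/BTU

24.8 ft²·°F·h/BTU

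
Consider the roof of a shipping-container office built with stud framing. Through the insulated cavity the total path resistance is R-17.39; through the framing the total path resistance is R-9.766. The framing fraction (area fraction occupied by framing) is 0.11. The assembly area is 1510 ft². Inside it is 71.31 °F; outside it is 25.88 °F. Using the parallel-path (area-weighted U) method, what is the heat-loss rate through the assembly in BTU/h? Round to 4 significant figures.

U_eff = 0.89/17.39 + 0.11/9.766 = 0.051179 + 0.011264 = 0.062442
R_eff = 1/U_eff = 16.015 ft²·°F·h/BTU
Q = 1510 × (71.31 − 25.88) / 16.015 = 4283.5 BTU/h

4284 BTU/h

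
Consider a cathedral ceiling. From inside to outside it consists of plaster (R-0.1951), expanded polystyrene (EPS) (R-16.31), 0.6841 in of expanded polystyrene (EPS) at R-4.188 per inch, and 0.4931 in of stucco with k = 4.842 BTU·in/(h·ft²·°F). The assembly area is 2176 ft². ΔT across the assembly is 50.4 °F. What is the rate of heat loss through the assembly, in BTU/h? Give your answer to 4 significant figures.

5632 BTU/h

0.6841 × 4.188 = 2.865
0.4931/4.842 = 0.10184
R_total = 0.1951 + 16.31 + 2.865 + 0.10184 = 19.472 ft²·°F·h/BTU
Q = A·ΔT/R = 2176 × 50.4 / 19.472 = 5632.2 BTU/h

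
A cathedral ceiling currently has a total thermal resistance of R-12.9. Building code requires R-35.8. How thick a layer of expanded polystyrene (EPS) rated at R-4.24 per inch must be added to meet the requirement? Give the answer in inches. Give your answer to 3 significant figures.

ΔR = 35.8 − 12.9 = 22.9 ft²·°F·h/BTU
L = ΔR / (R/in) = 22.9/4.24 = 5.401 in

5.40 in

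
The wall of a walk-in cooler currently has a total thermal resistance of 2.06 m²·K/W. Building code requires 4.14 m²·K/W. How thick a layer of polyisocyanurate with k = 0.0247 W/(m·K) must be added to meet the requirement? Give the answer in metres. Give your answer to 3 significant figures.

ΔR = 4.14 − 2.06 = 2.08 m²·K/W
L = ΔR × k = 2.08 × 0.0247 = 0.05138 m

0.0514 m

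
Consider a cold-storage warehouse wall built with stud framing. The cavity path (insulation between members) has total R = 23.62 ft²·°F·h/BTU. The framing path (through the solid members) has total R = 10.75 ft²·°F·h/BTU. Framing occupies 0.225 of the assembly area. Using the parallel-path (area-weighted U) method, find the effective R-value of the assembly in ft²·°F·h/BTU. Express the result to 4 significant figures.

18.61 ft²·°F·h/BTU

U_eff = 0.775/23.62 + 0.225/10.75 = 0.032811 + 0.02093 = 0.053741
R_eff = 1/U_eff = 18.608 ft²·°F·h/BTU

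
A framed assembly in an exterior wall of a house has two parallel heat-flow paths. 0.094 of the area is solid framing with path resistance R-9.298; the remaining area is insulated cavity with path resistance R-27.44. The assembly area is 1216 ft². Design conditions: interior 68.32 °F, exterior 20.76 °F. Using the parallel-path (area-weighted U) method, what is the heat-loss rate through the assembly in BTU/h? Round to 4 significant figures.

2494 BTU/h

U_eff = 0.906/27.44 + 0.094/9.298 = 0.033017 + 0.01011 = 0.043127
R_eff = 1/U_eff = 23.187 ft²·°F·h/BTU
Q = 1216 × (68.32 − 20.76) / 23.187 = 2494.2 BTU/h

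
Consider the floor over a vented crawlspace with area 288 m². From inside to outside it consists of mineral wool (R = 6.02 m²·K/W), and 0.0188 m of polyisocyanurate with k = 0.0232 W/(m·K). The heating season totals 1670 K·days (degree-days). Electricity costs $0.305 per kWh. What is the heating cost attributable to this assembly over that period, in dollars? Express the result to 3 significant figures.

0.0188/0.0232 = 0.8103
R_total = 6.02 + 0.8103 = 6.83 m²·K/W
E = A × HDD × 24 / R / 1000 = 288 × 1670 × 24 / 6.83 / 1000 = 1690 kWh
Cost = 1690 × 0.305 = $515.4

515 dollars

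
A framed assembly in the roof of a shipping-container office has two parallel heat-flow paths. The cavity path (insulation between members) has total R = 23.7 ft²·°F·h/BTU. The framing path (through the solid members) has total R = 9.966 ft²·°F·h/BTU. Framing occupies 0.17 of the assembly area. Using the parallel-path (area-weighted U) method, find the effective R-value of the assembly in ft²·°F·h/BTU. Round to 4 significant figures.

U_eff = 0.83/23.7 + 0.17/9.966 = 0.035021 + 0.017058 = 0.052079
R_eff = 1/U_eff = 19.202 ft²·°F·h/BTU

19.20 ft²·°F·h/BTU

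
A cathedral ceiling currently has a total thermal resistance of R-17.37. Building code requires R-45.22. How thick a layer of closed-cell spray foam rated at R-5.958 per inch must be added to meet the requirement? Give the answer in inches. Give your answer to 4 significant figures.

ΔR = 45.22 − 17.37 = 27.85 ft²·°F·h/BTU
L = ΔR / (R/in) = 27.85/5.958 = 4.6744 in

4.674 in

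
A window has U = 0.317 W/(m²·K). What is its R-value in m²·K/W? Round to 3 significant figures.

R = 1/U = 1/0.317 = 3.155

3.15 m²·K/W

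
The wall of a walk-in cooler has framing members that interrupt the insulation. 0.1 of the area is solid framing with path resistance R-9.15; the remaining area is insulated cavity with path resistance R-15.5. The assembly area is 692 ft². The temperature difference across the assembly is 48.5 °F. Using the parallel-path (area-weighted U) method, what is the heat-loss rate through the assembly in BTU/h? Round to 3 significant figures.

2320 BTU/h

U_eff = 0.9/15.5 + 0.1/9.15 = 0.05806 + 0.01093 = 0.06899
R_eff = 1/U_eff = 14.49 ft²·°F·h/BTU
Q = 692 × 48.5 / 14.49 = 2316 BTU/h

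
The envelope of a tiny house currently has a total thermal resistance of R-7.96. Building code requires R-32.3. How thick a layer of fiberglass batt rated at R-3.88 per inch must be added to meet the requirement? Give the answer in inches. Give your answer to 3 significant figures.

ΔR = 32.3 − 7.96 = 24.34 ft²·°F·h/BTU
L = ΔR / (R/in) = 24.34/3.88 = 6.273 in

6.27 in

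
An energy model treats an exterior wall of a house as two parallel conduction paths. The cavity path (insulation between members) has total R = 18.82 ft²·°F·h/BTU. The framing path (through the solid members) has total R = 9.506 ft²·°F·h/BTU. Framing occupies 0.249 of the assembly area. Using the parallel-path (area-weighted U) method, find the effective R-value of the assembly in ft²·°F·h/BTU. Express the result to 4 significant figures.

U_eff = 0.751/18.82 + 0.249/9.506 = 0.039904 + 0.026194 = 0.066098
R_eff = 1/U_eff = 15.129 ft²·°F·h/BTU

15.13 ft²·°F·h/BTU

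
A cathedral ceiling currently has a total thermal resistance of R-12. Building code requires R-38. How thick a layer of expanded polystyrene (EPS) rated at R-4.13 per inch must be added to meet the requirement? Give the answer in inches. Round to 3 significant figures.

6.30 in

ΔR = 38 − 12 = 26 ft²·°F·h/BTU
L = ΔR / (R/in) = 26/4.13 = 6.295 in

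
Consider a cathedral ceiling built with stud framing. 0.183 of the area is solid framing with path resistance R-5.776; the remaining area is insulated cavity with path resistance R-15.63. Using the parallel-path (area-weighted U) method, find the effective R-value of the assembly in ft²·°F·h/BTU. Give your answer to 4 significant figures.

U_eff = 0.817/15.63 + 0.183/5.776 = 0.052271 + 0.031683 = 0.083954
R_eff = 1/U_eff = 11.911 ft²·°F·h/BTU

11.91 ft²·°F·h/BTU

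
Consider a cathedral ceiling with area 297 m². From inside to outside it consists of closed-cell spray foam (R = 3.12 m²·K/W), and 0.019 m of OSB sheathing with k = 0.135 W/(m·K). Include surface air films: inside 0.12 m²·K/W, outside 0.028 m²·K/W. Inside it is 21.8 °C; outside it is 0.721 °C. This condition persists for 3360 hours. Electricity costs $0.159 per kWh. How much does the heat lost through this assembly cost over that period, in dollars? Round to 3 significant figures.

981 dollars

0.019/0.135 = 0.1407
R_total = 0.12 + 3.12 + 0.1407 + 0.028 = 3.409 m²·K/W
Q = 297 × (21.8 − 0.721) / 3.409 = 1837 W
E = 1837 W × 3360 h / 1000 = 6171 kWh
Cost = 6171 × 0.159 = $981.2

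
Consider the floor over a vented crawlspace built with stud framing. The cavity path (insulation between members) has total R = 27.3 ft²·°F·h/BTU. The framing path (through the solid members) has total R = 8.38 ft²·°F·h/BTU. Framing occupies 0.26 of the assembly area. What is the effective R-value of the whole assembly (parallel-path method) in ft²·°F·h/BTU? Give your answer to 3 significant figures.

U_eff = 0.74/27.3 + 0.26/8.38 = 0.02711 + 0.03103 = 0.05813
R_eff = 1/U_eff = 17.2 ft²·°F·h/BTU

17.2 ft²·°F·h/BTU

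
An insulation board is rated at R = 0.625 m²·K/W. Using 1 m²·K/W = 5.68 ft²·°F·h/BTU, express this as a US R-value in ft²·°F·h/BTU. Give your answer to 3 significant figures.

3.55 ft²·°F·h/BTU

R_US = 0.625 × 5.68 = 3.55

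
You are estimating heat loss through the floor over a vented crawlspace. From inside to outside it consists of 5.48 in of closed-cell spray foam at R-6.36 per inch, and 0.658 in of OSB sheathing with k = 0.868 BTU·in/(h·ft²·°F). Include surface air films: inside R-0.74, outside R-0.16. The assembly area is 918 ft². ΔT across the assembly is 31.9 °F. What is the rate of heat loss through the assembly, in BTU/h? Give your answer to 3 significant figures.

5.48 × 6.36 = 34.85
0.658/0.868 = 0.7581
R_total = 0.74 + 34.85 + 0.7581 + 0.16 = 36.51 ft²·°F·h/BTU
Q = A·ΔT/R = 918 × 31.9 / 36.51 = 802.1 BTU/h

802 BTU/h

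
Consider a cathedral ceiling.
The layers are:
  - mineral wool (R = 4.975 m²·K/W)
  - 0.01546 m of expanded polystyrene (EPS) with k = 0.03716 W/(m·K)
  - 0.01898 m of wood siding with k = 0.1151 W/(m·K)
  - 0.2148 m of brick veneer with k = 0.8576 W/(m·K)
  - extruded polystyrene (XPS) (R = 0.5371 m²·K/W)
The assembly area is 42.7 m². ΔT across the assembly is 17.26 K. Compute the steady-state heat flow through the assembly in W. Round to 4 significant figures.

116.2 W

0.01546/0.03716 = 0.41604
0.01898/0.1151 = 0.1649
0.2148/0.8576 = 0.25047
R_total = 4.975 + 0.41604 + 0.1649 + 0.25047 + 0.5371 = 6.3435 m²·K/W
Q = A·ΔT/R = 42.7 × 17.26 / 6.3435 = 116.18 W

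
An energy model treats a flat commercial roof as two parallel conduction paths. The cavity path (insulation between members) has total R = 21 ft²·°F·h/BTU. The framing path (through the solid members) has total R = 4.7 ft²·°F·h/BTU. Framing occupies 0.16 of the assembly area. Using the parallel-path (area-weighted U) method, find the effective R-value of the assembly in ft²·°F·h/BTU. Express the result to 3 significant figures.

13.5 ft²·°F·h/BTU

U_eff = 0.84/21 + 0.16/4.7 = 0.04 + 0.03404 = 0.07404
R_eff = 1/U_eff = 13.51 ft²·°F·h/BTU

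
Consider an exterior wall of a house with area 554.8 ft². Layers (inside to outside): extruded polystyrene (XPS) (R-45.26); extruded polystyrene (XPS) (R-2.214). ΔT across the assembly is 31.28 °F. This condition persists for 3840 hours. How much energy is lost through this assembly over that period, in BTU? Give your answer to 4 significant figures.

R_total = 45.26 + 2.214 = 47.474 ft²·°F·h/BTU
Q = 554.8 × 31.28 / 47.474 = 365.55 BTU/h
E = 365.55 × 3840 = 1403700 BTU

1404000 BTU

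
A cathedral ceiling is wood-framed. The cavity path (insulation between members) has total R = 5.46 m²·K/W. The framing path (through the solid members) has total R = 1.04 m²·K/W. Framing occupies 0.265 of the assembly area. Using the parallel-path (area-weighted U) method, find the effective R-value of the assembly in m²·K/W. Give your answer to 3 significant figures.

2.57 m²·K/W

U_eff = 0.735/5.46 + 0.265/1.04 = 0.1346 + 0.2548 = 0.3894
R_eff = 1/U_eff = 2.568 m²·K/W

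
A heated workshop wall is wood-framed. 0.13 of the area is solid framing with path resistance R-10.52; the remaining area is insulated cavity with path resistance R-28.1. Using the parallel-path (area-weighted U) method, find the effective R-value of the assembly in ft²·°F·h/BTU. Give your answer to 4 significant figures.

U_eff = 0.87/28.1 + 0.13/10.52 = 0.030961 + 0.012357 = 0.043318
R_eff = 1/U_eff = 23.085 ft²·°F·h/BTU

23.08 ft²·°F·h/BTU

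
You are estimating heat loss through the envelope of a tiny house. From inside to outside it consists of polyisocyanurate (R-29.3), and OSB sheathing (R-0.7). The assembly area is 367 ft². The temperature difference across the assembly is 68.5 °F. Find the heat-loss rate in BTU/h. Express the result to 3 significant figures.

838 BTU/h

R_total = 29.3 + 0.7 = 30 ft²·°F·h/BTU
Q = A·ΔT/R = 367 × 68.5 / 30 = 838 BTU/h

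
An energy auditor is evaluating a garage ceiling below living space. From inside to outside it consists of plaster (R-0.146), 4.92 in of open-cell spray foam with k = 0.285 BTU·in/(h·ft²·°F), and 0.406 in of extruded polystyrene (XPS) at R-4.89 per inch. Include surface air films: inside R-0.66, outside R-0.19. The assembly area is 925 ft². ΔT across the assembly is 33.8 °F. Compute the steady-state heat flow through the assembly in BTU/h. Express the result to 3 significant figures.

4.92/0.285 = 17.26
0.406 × 4.89 = 1.985
R_total = 0.66 + 0.146 + 17.26 + 1.985 + 0.19 = 20.24 ft²·°F·h/BTU
Q = A·ΔT/R = 925 × 33.8 / 20.24 = 1544 BTU/h

1540 BTU/h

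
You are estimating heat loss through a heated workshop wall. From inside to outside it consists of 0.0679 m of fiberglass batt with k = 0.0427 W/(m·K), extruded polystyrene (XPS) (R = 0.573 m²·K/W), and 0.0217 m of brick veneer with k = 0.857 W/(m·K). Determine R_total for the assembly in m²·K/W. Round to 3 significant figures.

0.0679/0.0427 = 1.59
0.0217/0.857 = 0.02532
R_total = 1.59 + 0.573 + 0.02532 = 2.188 m²·K/W

2.19 m²·K/W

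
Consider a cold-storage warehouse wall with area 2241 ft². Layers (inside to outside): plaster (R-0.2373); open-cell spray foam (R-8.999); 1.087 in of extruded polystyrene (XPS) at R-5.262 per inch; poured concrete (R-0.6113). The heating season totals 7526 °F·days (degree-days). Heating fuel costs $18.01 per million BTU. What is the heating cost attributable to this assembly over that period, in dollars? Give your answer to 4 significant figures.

468.3 dollars

1.087 × 5.262 = 5.7198
R_total = 0.2373 + 8.999 + 5.7198 + 0.6113 = 15.567 ft²·°F·h/BTU
E = A × HDD × 24 / R = 2241 × 7526 × 24 / 15.567 = 26002000 BTU
Cost = 26002000/10⁶ × 18.01 = $468.29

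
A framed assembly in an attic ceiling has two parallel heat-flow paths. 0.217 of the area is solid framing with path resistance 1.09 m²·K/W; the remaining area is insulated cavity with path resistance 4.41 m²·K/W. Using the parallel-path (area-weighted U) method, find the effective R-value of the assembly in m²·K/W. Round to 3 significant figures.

U_eff = 0.783/4.41 + 0.217/1.09 = 0.1776 + 0.1991 = 0.3766
R_eff = 1/U_eff = 2.655 m²·K/W

2.66 m²·K/W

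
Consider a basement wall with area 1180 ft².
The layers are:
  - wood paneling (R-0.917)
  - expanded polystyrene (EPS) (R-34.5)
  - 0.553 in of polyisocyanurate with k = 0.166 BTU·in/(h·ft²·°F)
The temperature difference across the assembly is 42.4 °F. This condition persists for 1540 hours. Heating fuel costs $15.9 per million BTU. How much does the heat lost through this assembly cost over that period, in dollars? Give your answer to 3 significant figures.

31.6 dollars

0.553/0.166 = 3.331
R_total = 0.917 + 34.5 + 3.331 = 38.75 ft²·°F·h/BTU
Q = 1180 × 42.4 / 38.75 = 1291 BTU/h
E = 1291 × 1540 = 1988000 BTU
Cost = 1988000/10⁶ × 15.9 = $31.62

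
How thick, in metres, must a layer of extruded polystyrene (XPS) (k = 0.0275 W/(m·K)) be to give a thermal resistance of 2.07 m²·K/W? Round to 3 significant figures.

0.0569 m

L = R·k = 2.07 × 0.0275 = 0.05692 m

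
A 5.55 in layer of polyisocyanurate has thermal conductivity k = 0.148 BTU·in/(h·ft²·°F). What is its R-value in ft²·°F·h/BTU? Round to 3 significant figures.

37.5 ft²·°F·h/BTU

R = L/k = 5.55/0.148 = 37.5 ft²·°F·h/BTU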